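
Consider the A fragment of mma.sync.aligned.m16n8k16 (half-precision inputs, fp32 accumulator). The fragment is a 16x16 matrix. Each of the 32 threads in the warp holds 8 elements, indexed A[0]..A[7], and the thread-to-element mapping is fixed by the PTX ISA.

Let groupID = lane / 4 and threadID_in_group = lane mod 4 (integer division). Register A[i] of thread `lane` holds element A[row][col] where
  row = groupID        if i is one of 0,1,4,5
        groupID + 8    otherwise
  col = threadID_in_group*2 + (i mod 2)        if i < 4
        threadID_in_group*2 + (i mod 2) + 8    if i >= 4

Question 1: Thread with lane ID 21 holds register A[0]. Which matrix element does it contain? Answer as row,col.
21: G=5,T=1
[0] (5+0,1*2+0+0) = (5,2)

5,2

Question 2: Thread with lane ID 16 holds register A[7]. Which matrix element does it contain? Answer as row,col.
L=16->gid=16>>2=4, tid=16&3=0
[7]->row 4+8=12  col 0·2+1+8=9

12,9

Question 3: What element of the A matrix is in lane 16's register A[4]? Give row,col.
4,8

lane 16->16/4=4, 16 mod 4=0
i=4  r:4+0->4  c:2·0+0+8->8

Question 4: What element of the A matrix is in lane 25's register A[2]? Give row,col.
lane 25->25/4=6, 25 mod 4=1
i=2  r:6+8->14  c:2·1+0+0->2

14,2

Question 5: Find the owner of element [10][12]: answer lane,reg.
10,6

r: 10->gid=2,r8=1  c: 12->c8=1,tid=2,i&1=0
L=2*4+2=10  i=1*4+1*2+0=6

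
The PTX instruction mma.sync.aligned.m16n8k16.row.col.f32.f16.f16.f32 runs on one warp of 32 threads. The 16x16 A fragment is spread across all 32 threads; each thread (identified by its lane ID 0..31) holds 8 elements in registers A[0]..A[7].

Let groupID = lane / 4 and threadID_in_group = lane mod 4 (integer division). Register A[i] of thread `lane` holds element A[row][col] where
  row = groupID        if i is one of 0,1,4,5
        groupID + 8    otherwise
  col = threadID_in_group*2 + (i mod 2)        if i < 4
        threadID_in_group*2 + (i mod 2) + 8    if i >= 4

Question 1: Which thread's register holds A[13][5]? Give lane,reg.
r: 13->gid=5,r8=1  c: 5->c8=0,tid=2,i&1=1
L=5*4+2=22  i=0*4+1*2+1=3

22,3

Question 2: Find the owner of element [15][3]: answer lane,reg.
r=15⇒gr=7,Rb=1  c=3⇒Cb=0,th=1,odd=1
L=7*4+1=29  i=0*4+1*2+1=3

29,3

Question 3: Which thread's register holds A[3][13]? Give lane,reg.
r=3⇒gr=3,Rb=0  c=13⇒Cb=1,th=2,odd=1
L=3*4+2=14  i=1*4+0*2+1=5

14,5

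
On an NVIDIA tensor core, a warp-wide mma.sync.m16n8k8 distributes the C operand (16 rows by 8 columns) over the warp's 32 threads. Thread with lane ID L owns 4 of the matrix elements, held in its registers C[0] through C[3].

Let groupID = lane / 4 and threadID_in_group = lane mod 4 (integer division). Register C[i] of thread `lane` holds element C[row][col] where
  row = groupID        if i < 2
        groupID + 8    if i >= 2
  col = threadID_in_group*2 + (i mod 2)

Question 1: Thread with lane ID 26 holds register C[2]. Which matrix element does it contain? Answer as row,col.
14,4

L=26->gid=26>>2=6, tid=26&3=2
[2]->row 6+8=14  col 2·2+0=4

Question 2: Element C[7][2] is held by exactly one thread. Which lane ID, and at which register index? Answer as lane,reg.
29,0

r=7⇒gr=7,Rb=0  c=2⇒th=1,odd=0
L=7*4+1=29  i=0*2+0=0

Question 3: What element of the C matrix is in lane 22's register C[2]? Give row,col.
lane 22=>22/4=5, 22 mod 4=2
i=2  r:5+8=>13  c:2·2+0=>4

13,4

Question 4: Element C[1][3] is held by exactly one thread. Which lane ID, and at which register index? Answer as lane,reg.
5,1

r: 1->gid=1,r8=0  c: 3->tid=1,i&1=1
L=1*4+1=5  i=0*2+1=1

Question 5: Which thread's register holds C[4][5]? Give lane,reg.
18,1

r:4=>grp=4,rB=0  c:5=>tig=2,lo=1
L=4*4+2=18  i=0*2+1=1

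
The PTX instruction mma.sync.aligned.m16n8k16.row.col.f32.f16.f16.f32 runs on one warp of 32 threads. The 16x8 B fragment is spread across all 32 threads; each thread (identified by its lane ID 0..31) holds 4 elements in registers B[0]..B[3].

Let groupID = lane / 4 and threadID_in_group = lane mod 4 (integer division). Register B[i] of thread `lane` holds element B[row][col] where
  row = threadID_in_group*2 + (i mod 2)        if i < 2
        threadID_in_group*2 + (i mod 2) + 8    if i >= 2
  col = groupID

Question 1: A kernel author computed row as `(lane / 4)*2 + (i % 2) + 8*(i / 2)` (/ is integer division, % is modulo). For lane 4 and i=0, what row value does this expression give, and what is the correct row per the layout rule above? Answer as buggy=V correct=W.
`(lane / 4)*2 + (i % 2) + 8*(i / 2)`[4,0]→2
lane 4→4/4=1, 4 mod 4=0
i=0  r:2·0+0+0→0  c:1
row: 2 vs 0

buggy=2 correct=0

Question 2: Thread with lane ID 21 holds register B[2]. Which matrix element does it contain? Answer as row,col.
lane 21: gid=5 (21/4), tid=1 (21%4)
i=2: r=1*2+0+8=10, c=gid=5

10,5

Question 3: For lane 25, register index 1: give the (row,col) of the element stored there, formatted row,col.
lane 25->25/4=6, 25 mod 4=1
i=1  r:2·1+1+0->3  c:6

3,6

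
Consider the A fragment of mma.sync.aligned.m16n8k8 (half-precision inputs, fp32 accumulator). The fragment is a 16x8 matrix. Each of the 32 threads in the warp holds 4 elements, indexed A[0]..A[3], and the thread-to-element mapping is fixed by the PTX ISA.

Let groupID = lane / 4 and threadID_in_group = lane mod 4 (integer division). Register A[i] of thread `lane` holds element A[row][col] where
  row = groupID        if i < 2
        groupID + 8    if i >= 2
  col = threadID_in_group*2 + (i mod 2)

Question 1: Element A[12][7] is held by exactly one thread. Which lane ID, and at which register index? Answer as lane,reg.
19,3

r=12⇒gr=4,Rb=1  c=7⇒th=3,odd=1
L=4*4+3=19  i=1*2+1=3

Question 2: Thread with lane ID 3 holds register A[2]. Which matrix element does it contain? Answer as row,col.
lane 3: grp=0 (3/4), tig=3 (3%4)
i=2: r=0+8=8, c=3*2+0=6

8,6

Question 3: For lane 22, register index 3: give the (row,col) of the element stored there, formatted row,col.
lane 22=>22/4=5, 22 mod 4=2
i=3  r:5+8=>13  c:2·2+1=>5

13,5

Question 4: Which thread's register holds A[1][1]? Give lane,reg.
r:1=>grp=1,rB=0  c:1=>tig=0,lo=1
L=1*4+0=4  i=0*2+1=1

4,1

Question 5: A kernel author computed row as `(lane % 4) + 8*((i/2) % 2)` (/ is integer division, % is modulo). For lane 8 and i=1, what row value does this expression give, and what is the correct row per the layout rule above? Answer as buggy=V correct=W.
buggy=0 correct=2

`(lane % 4) + 8*((i/2) % 2)`[8,1]⇒0
L=8⇒gr=8>>2=2, th=8&3=0
[1]⇒row 2+0=2  col 0·2+1=1
row: 0 vs 2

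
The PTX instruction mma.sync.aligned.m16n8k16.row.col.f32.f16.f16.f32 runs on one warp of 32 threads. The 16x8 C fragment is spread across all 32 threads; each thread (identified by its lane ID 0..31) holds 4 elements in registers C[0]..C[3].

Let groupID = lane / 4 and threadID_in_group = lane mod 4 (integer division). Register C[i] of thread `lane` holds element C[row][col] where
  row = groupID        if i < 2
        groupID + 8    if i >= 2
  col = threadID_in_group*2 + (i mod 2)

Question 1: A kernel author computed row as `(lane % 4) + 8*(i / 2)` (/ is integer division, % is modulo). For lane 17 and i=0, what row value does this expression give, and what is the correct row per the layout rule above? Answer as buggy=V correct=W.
buggy=1 correct=4

`(lane % 4) + 8*(i / 2)`[17,0]->1
17: g=4,t=1
[0] (4+0,1*2+0) = (4,2)
row: 1 vs 4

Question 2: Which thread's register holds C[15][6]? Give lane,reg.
r=15⇒gr=7,Rb=1  c=6⇒th=3,odd=0
L=7*4+3=31  i=1*2+0=2

31,2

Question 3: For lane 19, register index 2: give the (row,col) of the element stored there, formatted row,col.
19: G=4,T=3
[2] (4+8,3*2+0) = (12,6)

12,6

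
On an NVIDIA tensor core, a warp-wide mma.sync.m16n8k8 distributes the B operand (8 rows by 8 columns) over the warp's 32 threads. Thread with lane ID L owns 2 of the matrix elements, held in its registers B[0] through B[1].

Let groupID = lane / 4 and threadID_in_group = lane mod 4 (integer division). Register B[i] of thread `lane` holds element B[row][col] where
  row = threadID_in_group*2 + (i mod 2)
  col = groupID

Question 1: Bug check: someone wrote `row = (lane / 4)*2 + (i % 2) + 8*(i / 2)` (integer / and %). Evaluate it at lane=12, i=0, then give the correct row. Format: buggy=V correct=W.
buggy=6 correct=0

`(lane / 4)*2 + (i % 2) + 8*(i / 2)`[12,0]→6
lane 12: G=3 (12/4), T=0 (12%4)
i=0: r=0*2+0=0, c=G=3
row: 6 vs 0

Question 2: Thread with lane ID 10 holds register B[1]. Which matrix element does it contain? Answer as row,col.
5,2

lane 10->10/4=2, 10 mod 4=2
i=1  r:2·2+1->5  c:2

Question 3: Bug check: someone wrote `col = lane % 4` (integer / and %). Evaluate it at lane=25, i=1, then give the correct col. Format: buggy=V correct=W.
buggy=1 correct=6

`lane % 4`[25,1]=>1
25: grp=6,tig=1
[1] (1*2+1,6) = (3,6)
col: 1 vs 6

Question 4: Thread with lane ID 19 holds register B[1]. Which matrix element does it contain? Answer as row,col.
7,4

lane 19→19/4=4, 19 mod 4=3
i=1  r:2·3+1→7  c:4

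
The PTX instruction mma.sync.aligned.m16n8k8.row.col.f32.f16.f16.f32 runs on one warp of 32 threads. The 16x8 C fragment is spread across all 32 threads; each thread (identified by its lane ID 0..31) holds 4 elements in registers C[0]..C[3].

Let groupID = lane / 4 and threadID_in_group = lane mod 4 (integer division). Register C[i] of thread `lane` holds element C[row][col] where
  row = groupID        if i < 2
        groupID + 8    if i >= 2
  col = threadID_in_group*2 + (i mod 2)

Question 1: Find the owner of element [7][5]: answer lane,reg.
30,1

r: 7->gid=7,r8=0  c: 5->tid=2,i&1=1
L=7*4+2=30  i=0*2+1=1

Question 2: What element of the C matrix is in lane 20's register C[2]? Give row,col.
lane 20: gid=5 (20/4), tid=0 (20%4)
i=2: r=5+8=13, c=0*2+0=0

13,0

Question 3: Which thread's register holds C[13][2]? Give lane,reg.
21,2

r=13⇒gr=5,Rb=1  c=2⇒th=1,odd=0
L=5*4+1=21  i=1*2+0=2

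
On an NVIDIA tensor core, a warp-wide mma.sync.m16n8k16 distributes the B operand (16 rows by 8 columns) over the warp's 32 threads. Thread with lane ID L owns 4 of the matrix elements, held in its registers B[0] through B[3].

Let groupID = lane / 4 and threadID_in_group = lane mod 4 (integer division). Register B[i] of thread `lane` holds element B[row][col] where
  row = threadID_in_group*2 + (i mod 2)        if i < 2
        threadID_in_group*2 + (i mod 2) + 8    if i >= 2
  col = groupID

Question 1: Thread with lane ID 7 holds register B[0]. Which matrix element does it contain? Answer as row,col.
6,1

lane 7->7/4=1, 7 mod 4=3
i=0  r:2·3+0+0->6  c:1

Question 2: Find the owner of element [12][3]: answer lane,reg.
c=3->g=3  r=12->rb=1,t=2,b0=0
L=3*4+2=14  i=1*2+0=2

14,2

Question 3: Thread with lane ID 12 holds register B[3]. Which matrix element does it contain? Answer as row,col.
9,3

lane 12: g=3 (12/4), t=0 (12%4)
i=3: r=0*2+1+8=9, c=g=3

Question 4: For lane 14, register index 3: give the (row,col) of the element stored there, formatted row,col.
13,3

lane 14: grp=3 (14/4), tig=2 (14%4)
i=3: r=2*2+1+8=13, c=grp=3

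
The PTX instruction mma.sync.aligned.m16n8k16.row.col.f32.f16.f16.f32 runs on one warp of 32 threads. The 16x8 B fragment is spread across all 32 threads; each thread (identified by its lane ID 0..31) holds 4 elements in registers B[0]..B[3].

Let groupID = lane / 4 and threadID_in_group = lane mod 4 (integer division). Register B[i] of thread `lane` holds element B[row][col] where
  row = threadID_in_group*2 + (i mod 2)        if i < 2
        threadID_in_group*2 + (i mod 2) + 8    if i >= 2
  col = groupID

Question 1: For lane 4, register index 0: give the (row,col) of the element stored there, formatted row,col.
0,1

L=4->gid=4>>2=1, tid=4&3=0
[0]->row 0·2+0+0=0  col gid=1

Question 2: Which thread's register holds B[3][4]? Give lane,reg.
17,1

c=4→G=4  r=3→rhi=0,T=1,p=1
L=4*4+1=17  i=0*2+1=1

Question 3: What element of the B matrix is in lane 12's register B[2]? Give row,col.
lane 12→12/4=3, 12 mod 4=0
i=2  r:2·0+0+8→8  c:3

8,3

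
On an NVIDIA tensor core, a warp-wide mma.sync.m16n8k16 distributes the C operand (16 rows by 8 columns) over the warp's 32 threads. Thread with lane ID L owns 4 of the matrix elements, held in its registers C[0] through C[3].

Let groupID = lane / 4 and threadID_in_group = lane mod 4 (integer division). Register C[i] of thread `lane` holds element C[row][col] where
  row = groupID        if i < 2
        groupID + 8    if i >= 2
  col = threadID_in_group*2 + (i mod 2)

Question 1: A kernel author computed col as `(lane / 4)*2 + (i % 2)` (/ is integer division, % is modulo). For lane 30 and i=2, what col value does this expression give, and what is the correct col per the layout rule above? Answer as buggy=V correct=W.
`(lane / 4)*2 + (i % 2)`[30,2]->14
L=30->g=30>>2=7, t=30&3=2
[2]->row 7+8=15  col 2·2+0=4
col: 14 vs 4

buggy=14 correct=4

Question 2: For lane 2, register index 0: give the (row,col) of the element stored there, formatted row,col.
0,4

L=2->g=2>>2=0, t=2&3=2
[0]->row 0+0=0  col 2·2+0=4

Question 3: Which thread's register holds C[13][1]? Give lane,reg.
r=13->g=5,rb=1  c=1->t=0,b0=1
L=5*4+0=20  i=1*2+1=3

20,3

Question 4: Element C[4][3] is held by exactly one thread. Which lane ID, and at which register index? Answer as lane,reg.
r: 4->gid=4,r8=0  c: 3->tid=1,i&1=1
L=4*4+1=17  i=0*2+1=1

17,1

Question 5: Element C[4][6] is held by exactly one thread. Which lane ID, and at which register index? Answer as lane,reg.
r=4⇒gr=4,Rb=0  c=6⇒th=3,odd=0
L=4*4+3=19  i=0*2+0=0

19,0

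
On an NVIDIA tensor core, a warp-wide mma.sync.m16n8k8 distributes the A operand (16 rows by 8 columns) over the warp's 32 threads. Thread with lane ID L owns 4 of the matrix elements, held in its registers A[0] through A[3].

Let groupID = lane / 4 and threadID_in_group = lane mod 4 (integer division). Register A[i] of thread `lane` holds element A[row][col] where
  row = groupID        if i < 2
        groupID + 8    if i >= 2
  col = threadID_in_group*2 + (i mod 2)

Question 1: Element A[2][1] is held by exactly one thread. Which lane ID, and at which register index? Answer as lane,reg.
r: 2->gid=2,r8=0  c: 1->tid=0,i&1=1
L=2*4+0=8  i=0*2+1=1

8,1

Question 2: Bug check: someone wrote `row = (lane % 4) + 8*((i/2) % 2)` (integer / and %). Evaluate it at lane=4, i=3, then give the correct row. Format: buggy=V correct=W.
buggy=8 correct=9

`(lane % 4) + 8*((i/2) % 2)`[4,3]->8
lane 4->4/4=1, 4 mod 4=0
i=3  r:1+8->9  c:2·0+1->1
row: 8 vs 9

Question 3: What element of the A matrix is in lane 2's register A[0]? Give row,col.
0,4

lane 2→2/4=0, 2 mod 4=2
i=0  r:0+0→0  c:2·2+0→4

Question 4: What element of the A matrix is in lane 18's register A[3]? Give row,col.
18: grp=4,tig=2
[3] (4+8,2*2+1) = (12,5)

12,5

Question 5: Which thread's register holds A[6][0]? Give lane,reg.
r=6→G=6,rhi=0  c=0→T=0,p=0
L=6*4+0=24  i=0*2+0=0

24,0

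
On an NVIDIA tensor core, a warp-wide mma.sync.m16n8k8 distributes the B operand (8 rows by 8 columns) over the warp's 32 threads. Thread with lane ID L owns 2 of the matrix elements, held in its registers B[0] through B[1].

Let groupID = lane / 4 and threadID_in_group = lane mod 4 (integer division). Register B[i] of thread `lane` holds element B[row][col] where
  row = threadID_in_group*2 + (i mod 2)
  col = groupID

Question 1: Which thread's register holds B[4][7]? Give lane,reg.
c:7=>grp=7  r:4=>tig=2,lo=0
L=7*4+2=30  i=0=0

30,0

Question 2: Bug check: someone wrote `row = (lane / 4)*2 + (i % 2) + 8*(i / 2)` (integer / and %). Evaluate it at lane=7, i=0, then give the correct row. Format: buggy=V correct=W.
buggy=2 correct=6

`(lane / 4)*2 + (i % 2) + 8*(i / 2)`[7,0]->2
7: g=1,t=3
[0] (3*2+0,1) = (6,1)
row: 2 vs 6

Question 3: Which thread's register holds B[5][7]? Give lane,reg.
c: 7->gid=7  r: 5->tid=2,i&1=1
L=7*4+2=30  i=1=1

30,1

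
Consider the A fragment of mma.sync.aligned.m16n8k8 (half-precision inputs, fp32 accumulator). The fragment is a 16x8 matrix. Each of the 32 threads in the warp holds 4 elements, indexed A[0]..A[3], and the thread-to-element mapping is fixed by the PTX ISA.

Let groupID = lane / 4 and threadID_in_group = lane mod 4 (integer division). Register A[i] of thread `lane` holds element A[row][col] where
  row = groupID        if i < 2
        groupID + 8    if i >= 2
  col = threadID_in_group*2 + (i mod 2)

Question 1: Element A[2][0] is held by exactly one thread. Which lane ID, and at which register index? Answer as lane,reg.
r=2→G=2,rhi=0  c=0→T=0,p=0
L=2*4+0=8  i=0*2+0=0

8,0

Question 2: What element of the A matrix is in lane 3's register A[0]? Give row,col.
L=3→G=3>>2=0, T=3&3=3
[0]→row 0+0=0  col 3·2+0=6

0,6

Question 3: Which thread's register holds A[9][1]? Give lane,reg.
r:9=>grp=1,rB=1  c:1=>tig=0,lo=1
L=1*4+0=4  i=1*2+1=3

4,3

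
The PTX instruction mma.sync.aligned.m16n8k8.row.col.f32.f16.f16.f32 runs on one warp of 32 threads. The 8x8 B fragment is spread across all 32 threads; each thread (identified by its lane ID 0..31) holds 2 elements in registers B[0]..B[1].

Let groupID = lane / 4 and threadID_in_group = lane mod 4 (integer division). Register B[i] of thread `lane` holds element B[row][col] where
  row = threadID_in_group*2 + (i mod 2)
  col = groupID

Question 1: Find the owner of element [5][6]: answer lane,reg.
26,1

c:6=>grp=6  r:5=>tig=2,lo=1
L=6*4+2=26  i=1=1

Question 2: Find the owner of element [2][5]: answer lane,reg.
21,0

c=5⇒gr=5  r=2⇒th=1,odd=0
L=5*4+1=21  i=0=0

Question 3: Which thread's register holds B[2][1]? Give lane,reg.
5,0

c:1=>grp=1  r:2=>tig=1,lo=0
L=1*4+1=5  i=0=0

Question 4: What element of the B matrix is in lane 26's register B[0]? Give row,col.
4,6

26: G=6,T=2
[0] (2*2+0,6) = (4,6)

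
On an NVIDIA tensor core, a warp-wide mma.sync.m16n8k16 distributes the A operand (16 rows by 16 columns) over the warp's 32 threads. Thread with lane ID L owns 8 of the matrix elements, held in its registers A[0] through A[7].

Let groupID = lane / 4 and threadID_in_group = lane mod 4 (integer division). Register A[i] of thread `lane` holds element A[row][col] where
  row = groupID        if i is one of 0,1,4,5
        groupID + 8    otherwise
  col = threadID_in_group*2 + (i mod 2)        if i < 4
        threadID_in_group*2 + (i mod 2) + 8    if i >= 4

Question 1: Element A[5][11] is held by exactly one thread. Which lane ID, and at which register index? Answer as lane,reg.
21,5

r=5→G=5,rhi=0  c=11→chi=1,T=1,p=1
L=5*4+1=21  i=1*4+0*2+1=5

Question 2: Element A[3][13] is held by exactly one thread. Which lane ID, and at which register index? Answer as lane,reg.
r=3→G=3,rhi=0  c=13→chi=1,T=2,p=1
L=3*4+2=14  i=1*4+0*2+1=5

14,5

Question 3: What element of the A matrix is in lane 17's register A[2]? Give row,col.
12,2

L=17→G=17>>2=4, T=17&3=1
[2]→row 4+8=12  col 1·2+0+0=2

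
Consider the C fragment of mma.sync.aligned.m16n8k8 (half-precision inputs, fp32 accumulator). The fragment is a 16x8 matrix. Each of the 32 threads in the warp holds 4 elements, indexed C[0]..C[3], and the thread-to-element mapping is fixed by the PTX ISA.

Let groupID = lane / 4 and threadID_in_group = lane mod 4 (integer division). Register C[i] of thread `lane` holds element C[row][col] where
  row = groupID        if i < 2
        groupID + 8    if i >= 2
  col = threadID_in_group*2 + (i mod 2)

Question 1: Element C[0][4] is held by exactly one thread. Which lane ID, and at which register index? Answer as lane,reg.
2,0

r=0⇒gr=0,Rb=0  c=4⇒th=2,odd=0
L=0*4+2=2  i=0*2+0=0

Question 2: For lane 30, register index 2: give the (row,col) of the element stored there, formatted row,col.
lane 30: grp=7 (30/4), tig=2 (30%4)
i=2: r=7+8=15, c=2*2+0=4

15,4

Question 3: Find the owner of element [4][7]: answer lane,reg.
r=4->g=4,rb=0  c=7->t=3,b0=1
L=4*4+3=19  i=0*2+1=1

19,1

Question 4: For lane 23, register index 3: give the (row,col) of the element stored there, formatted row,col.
13,7

lane 23: grp=5 (23/4), tig=3 (23%4)
i=3: r=5+8=13, c=3*2+1=7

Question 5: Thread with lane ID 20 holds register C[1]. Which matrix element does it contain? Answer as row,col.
lane 20->20/4=5, 20 mod 4=0
i=1  r:5+0->5  c:2·0+1->1

5,1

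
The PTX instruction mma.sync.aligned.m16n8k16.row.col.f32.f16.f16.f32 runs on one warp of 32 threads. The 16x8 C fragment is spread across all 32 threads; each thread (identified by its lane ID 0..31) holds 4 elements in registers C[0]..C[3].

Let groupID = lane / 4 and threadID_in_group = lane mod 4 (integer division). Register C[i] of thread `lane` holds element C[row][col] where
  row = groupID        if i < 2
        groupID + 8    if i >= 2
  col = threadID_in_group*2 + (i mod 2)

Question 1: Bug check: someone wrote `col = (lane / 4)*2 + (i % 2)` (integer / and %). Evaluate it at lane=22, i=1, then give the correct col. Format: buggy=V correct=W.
`(lane / 4)*2 + (i % 2)`[22,1]⇒11
lane 22⇒22/4=5, 22 mod 4=2
i=1  r:5+0⇒5  c:2·2+1⇒5
col: 11 vs 5

buggy=11 correct=5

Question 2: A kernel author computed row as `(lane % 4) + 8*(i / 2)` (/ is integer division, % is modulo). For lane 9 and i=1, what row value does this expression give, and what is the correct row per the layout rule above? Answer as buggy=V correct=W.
buggy=1 correct=2

`(lane % 4) + 8*(i / 2)`[9,1]→1
9: G=2,T=1
[1] (2+0,1*2+1) = (2,3)
row: 1 vs 2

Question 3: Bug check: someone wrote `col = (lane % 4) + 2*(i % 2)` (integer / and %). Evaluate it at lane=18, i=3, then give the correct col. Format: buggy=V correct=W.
buggy=4 correct=5

`(lane % 4) + 2*(i % 2)`[18,3]->4
lane 18: g=4 (18/4), t=2 (18%4)
i=3: r=4+8=12, c=2*2+1=5
col: 4 vs 5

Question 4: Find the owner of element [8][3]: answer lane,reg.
1,3

r=8⇒gr=0,Rb=1  c=3⇒th=1,odd=1
L=0*4+1=1  i=1*2+1=3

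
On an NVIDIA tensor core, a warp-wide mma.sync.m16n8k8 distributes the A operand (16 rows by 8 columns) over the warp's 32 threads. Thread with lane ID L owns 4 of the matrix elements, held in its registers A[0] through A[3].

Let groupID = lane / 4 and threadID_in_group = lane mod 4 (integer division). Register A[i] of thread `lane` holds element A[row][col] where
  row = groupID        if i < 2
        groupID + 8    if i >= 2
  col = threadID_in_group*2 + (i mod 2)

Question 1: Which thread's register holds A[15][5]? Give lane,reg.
r=15⇒gr=7,Rb=1  c=5⇒th=2,odd=1
L=7*4+2=30  i=1*2+1=3

30,3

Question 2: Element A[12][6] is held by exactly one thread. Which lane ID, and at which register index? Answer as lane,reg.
r=12⇒gr=4,Rb=1  c=6⇒th=3,odd=0
L=4*4+3=19  i=1*2+0=2

19,2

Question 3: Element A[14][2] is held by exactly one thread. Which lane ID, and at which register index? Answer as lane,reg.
r:14=>grp=6,rB=1  c:2=>tig=1,lo=0
L=6*4+1=25  i=1*2+0=2

25,2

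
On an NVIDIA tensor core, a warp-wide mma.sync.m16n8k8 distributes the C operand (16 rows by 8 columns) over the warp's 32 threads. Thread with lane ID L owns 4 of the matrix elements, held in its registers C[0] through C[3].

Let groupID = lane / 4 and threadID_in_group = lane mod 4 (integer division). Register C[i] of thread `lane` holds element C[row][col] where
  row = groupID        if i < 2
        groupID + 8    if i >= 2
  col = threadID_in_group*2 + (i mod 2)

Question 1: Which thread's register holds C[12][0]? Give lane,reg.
r: 12->gid=4,r8=1  c: 0->tid=0,i&1=0
L=4*4+0=16  i=1*2+0=2

16,2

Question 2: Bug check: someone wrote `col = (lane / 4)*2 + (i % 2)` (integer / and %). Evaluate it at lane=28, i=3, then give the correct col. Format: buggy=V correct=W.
`(lane / 4)*2 + (i % 2)`[28,3]⇒15
28: gr=7,th=0
[3] (7+8,0*2+1) = (15,1)
col: 15 vs 1

buggy=15 correct=1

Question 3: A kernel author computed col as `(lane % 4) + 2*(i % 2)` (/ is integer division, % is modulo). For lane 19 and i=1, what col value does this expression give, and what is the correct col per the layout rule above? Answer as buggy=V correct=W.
`(lane % 4) + 2*(i % 2)`[19,1]->5
lane 19: gid=4 (19/4), tid=3 (19%4)
i=1: r=4+0=4, c=3*2+1=7
col: 5 vs 7

buggy=5 correct=7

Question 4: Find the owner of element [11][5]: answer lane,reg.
r:11=>grp=3,rB=1  c:5=>tig=2,lo=1
L=3*4+2=14  i=1*2+1=3

14,3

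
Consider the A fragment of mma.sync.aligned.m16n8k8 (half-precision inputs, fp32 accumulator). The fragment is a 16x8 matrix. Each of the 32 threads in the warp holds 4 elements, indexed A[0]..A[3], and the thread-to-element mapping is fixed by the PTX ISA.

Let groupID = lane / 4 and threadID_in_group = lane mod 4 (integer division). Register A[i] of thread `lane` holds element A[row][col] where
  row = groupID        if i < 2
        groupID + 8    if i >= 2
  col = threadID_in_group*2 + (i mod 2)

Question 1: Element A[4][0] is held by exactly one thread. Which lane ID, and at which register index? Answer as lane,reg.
16,0

r: 4->gid=4,r8=0  c: 0->tid=0,i&1=0
L=4*4+0=16  i=0*2+0=0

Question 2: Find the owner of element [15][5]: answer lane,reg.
r=15⇒gr=7,Rb=1  c=5⇒th=2,odd=1
L=7*4+2=30  i=1*2+1=3

30,3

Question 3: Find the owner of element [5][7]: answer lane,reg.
23,1

r=5→G=5,rhi=0  c=7→T=3,p=1
L=5*4+3=23  i=0*2+1=1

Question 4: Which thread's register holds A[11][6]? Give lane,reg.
r: 11->gid=3,r8=1  c: 6->tid=3,i&1=0
L=3*4+3=15  i=1*2+0=2

15,2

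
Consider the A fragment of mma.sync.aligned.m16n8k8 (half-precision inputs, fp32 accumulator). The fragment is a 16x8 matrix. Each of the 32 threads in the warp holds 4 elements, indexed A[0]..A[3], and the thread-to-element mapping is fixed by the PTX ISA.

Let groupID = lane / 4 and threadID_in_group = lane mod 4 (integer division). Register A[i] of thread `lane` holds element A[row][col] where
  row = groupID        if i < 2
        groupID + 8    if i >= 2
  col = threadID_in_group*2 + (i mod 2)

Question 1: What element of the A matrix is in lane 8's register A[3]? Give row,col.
10,1

lane 8→8/4=2, 8 mod 4=0
i=3  r:2+8→10  c:2·0+1→1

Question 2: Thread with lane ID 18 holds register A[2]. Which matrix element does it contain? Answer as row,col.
lane 18⇒18/4=4, 18 mod 4=2
i=2  r:4+8⇒12  c:2·2+0⇒4

12,4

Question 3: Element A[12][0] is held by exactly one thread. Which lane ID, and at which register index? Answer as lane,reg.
r:12=>grp=4,rB=1  c:0=>tig=0,lo=0
L=4*4+0=16  i=1*2+0=2

16,2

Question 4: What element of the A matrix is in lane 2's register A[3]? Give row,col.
8,5

L=2->g=2>>2=0, t=2&3=2
[3]->row 0+8=8  col 2·2+1=5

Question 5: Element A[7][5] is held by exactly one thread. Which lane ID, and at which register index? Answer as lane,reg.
r=7→G=7,rhi=0  c=5→T=2,p=1
L=7*4+2=30  i=0*2+1=1

30,1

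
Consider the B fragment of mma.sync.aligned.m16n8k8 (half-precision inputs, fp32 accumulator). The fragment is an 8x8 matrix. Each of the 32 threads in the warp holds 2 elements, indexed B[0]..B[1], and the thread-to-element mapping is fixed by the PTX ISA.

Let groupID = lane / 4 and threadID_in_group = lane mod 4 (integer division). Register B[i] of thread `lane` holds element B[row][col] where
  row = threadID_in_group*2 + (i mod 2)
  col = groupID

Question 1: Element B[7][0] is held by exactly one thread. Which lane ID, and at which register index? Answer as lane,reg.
3,1

c=0⇒gr=0  r=7⇒th=3,odd=1
L=0*4+3=3  i=1=1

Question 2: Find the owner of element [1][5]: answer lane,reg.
c:5=>grp=5  r:1=>tig=0,lo=1
L=5*4+0=20  i=1=1

20,1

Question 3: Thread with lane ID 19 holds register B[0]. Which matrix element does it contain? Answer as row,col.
19: g=4,t=3
[0] (3*2+0,4) = (6,4)

6,4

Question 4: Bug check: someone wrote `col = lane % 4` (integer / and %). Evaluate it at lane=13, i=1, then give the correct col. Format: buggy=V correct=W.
buggy=1 correct=3

`lane % 4`[13,1]=>1
lane 13=>13/4=3, 13 mod 4=1
i=1  r:2·1+1=>3  c:3
col: 1 vs 3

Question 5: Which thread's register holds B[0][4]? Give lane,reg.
c: 4->gid=4  r: 0->tid=0,i&1=0
L=4*4+0=16  i=0=0

16,0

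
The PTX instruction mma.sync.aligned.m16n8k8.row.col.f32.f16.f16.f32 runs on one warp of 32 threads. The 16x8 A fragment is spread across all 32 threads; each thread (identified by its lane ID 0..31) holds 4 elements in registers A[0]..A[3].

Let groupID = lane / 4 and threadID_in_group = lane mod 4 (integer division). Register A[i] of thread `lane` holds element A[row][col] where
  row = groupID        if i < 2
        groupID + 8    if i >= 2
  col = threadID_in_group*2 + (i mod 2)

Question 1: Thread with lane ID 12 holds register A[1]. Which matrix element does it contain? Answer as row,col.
L=12->gid=12>>2=3, tid=12&3=0
[1]->row 3+0=3  col 0·2+1=1

3,1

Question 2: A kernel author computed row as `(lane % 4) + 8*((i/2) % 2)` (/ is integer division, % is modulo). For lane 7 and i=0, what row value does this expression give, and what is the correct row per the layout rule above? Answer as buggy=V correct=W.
buggy=3 correct=1

`(lane % 4) + 8*((i/2) % 2)`[7,0]→3
L=7→G=7>>2=1, T=7&3=3
[0]→row 1+0=1  col 3·2+0=6
row: 3 vs 1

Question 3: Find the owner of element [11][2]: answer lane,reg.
r=11⇒gr=3,Rb=1  c=2⇒th=1,odd=0
L=3*4+1=13  i=1*2+0=2

13,2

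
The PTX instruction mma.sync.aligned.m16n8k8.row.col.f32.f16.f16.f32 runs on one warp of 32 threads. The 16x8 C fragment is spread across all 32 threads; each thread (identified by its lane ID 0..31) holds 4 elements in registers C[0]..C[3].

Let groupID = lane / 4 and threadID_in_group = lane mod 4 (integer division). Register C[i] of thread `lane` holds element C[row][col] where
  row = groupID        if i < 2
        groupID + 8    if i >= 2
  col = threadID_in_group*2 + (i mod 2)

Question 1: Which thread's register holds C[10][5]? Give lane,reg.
10,3

r=10->g=2,rb=1  c=5->t=2,b0=1
L=2*4+2=10  i=1*2+1=3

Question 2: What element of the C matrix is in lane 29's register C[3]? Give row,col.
29: gid=7,tid=1
[3] (7+8,1*2+1) = (15,3)

15,3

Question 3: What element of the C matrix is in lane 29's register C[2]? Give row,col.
15,2

29: gid=7,tid=1
[2] (7+8,1*2+0) = (15,2)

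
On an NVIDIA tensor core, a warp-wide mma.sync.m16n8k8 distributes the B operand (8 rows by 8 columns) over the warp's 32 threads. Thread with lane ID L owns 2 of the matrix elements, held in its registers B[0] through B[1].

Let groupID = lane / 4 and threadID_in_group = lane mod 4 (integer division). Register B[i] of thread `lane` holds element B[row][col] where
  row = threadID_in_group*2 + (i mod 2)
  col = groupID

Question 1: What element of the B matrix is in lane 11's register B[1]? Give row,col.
L=11->g=11>>2=2, t=11&3=3
[1]->row 3·2+1=7  col g=2

7,2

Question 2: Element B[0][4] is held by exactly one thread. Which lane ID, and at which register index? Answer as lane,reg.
c=4->g=4  r=0->t=0,b0=0
L=4*4+0=16  i=0=0

16,0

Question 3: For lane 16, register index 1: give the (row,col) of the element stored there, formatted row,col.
1,4

16: gid=4,tid=0
[1] (0*2+1,4) = (1,4)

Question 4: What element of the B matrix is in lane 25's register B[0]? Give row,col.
L=25⇒gr=25>>2=6, th=25&3=1
[0]⇒row 1·2+0=2  col gr=6

2,6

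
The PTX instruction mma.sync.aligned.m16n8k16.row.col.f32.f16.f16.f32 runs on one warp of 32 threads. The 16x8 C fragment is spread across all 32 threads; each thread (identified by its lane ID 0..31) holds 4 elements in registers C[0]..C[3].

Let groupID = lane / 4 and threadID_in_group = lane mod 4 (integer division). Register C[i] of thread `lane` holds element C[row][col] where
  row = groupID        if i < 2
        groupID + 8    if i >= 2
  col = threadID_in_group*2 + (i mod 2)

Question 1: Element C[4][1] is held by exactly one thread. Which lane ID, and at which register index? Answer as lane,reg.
16,1

r:4=>grp=4,rB=0  c:1=>tig=0,lo=1
L=4*4+0=16  i=0*2+1=1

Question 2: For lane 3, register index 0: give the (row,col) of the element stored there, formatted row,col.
0,6

L=3=>grp=3>>2=0, tig=3&3=3
[0]=>row 0+0=0  col 3·2+0=6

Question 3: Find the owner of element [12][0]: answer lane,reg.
16,2

r=12->g=4,rb=1  c=0->t=0,b0=0
L=4*4+0=16  i=1*2+0=2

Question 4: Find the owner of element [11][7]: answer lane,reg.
r:11=>grp=3,rB=1  c:7=>tig=3,lo=1
L=3*4+3=15  i=1*2+1=3

15,3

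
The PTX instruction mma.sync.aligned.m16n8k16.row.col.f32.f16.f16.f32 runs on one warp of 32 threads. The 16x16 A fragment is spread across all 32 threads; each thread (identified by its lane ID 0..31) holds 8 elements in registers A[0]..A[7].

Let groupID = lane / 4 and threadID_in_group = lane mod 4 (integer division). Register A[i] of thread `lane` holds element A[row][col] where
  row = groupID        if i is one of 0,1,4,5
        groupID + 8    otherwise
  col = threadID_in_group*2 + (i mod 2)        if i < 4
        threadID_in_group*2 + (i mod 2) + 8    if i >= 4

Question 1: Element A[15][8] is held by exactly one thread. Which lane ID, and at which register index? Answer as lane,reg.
28,6

r=15⇒gr=7,Rb=1  c=8⇒Cb=1,th=0,odd=0
L=7*4+0=28  i=1*4+1*2+0=6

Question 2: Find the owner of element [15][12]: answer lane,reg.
r: 15->gid=7,r8=1  c: 12->c8=1,tid=2,i&1=0
L=7*4+2=30  i=1*4+1*2+0=6

30,6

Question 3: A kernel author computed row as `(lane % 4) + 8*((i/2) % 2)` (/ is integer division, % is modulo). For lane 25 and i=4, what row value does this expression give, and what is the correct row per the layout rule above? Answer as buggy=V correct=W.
`(lane % 4) + 8*((i/2) % 2)`[25,4]⇒1
lane 25: gr=6 (25/4), th=1 (25%4)
i=4: r=6+0=6, c=1*2+0+8=10
row: 1 vs 6

buggy=1 correct=6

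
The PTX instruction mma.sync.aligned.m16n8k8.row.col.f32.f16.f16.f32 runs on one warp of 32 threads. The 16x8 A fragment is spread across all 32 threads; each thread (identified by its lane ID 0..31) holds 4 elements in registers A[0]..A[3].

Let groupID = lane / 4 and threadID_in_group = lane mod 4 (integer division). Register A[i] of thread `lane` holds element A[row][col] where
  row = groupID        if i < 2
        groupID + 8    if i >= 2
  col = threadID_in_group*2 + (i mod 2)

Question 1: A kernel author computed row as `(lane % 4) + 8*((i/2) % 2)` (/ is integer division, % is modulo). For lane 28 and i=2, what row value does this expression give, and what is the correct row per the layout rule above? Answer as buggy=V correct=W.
`(lane % 4) + 8*((i/2) % 2)`[28,2]⇒8
28: gr=7,th=0
[2] (7+8,0*2+0) = (15,0)
row: 8 vs 15

buggy=8 correct=15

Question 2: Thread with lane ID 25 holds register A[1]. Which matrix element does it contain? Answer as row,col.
6,3

lane 25→25/4=6, 25 mod 4=1
i=1  r:6+0→6  c:2·1+1→3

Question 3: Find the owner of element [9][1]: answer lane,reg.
r=9→G=1,rhi=1  c=1→T=0,p=1
L=1*4+0=4  i=1*2+1=3

4,3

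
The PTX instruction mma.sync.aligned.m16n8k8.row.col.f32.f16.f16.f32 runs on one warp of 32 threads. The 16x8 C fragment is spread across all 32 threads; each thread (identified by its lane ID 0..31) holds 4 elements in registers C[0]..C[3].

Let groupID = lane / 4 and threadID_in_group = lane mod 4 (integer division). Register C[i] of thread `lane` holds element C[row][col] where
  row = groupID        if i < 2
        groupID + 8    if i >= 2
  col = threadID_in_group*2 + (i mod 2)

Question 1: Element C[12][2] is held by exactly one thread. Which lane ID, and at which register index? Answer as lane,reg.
17,2

r: 12->gid=4,r8=1  c: 2->tid=1,i&1=0
L=4*4+1=17  i=1*2+0=2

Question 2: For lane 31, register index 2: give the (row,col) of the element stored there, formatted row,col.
lane 31⇒31/4=7, 31 mod 4=3
i=2  r:7+8⇒15  c:2·3+0⇒6

15,6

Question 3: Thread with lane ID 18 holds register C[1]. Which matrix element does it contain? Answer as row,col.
lane 18: gr=4 (18/4), th=2 (18%4)
i=1: r=4+0=4, c=2*2+1=5

4,5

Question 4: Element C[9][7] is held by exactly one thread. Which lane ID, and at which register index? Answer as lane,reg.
7,3

r: 9->gid=1,r8=1  c: 7->tid=3,i&1=1
L=1*4+3=7  i=1*2+1=3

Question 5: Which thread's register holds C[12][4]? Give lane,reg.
18,2

r=12⇒gr=4,Rb=1  c=4⇒th=2,odd=0
L=4*4+2=18  i=1*2+0=2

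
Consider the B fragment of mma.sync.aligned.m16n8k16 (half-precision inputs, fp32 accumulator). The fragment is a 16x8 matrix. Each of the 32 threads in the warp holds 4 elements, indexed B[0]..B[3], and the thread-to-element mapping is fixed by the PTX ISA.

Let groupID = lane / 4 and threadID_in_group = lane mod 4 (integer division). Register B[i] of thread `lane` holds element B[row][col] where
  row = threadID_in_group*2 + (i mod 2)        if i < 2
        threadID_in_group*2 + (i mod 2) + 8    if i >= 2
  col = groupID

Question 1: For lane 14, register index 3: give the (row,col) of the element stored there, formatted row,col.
13,3

lane 14=>14/4=3, 14 mod 4=2
i=3  r:2·2+1+8=>13  c:3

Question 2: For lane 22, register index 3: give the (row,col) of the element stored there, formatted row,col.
13,5

lane 22: G=5 (22/4), T=2 (22%4)
i=3: r=2*2+1+8=13, c=G=5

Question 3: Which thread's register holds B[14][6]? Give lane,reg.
c=6->g=6  r=14->rb=1,t=3,b0=0
L=6*4+3=27  i=1*2+0=2

27,2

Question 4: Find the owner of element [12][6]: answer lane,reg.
c: 6->gid=6  r: 12->r8=1,tid=2,i&1=0
L=6*4+2=26  i=1*2+0=2

26,2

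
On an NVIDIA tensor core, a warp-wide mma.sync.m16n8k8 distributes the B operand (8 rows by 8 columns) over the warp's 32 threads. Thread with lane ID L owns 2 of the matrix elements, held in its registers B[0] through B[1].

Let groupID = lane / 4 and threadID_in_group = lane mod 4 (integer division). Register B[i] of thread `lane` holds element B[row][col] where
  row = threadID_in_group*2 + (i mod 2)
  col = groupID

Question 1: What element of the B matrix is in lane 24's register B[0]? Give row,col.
0,6

lane 24: g=6 (24/4), t=0 (24%4)
i=0: r=0*2+0=0, c=g=6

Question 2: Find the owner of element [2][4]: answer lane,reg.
c=4→G=4  r=2→T=1,p=0
L=4*4+1=17  i=0=0

17,0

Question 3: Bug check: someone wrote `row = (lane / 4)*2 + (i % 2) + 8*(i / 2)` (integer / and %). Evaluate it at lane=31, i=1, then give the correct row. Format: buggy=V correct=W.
`(lane / 4)*2 + (i % 2) + 8*(i / 2)`[31,1]->15
L=31->g=31>>2=7, t=31&3=3
[1]->row 3·2+1=7  col g=7
row: 15 vs 7

buggy=15 correct=7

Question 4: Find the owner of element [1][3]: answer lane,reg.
12,1

c=3⇒gr=3  r=1⇒th=0,odd=1
L=3*4+0=12  i=1=1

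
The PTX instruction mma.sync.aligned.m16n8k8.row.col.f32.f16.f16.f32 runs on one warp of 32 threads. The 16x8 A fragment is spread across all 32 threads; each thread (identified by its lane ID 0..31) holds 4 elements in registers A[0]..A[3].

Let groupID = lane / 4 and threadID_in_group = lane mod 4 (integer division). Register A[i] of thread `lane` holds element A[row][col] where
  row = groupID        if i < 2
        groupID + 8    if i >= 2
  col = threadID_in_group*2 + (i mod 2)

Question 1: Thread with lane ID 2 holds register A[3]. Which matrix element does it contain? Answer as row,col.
8,5

lane 2: gr=0 (2/4), th=2 (2%4)
i=3: r=0+8=8, c=2*2+1=5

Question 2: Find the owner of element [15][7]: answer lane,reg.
31,3

r=15->g=7,rb=1  c=7->t=3,b0=1
L=7*4+3=31  i=1*2+1=3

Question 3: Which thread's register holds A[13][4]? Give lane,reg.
22,2

r=13→G=5,rhi=1  c=4→T=2,p=0
L=5*4+2=22  i=1*2+0=2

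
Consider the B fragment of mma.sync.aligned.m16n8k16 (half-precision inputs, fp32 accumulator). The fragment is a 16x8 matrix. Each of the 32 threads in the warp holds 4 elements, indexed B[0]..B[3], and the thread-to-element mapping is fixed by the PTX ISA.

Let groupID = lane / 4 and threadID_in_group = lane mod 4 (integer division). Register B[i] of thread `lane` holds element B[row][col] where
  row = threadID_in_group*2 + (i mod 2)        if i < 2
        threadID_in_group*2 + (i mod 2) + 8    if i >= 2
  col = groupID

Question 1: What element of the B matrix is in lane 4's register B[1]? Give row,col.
4: grp=1,tig=0
[1] (0*2+1+0,1) = (1,1)

1,1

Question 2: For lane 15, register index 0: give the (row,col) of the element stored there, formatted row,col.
lane 15: grp=3 (15/4), tig=3 (15%4)
i=0: r=3*2+0+0=6, c=grp=3

6,3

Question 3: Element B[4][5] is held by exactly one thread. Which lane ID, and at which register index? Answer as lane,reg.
c=5->g=5  r=4->rb=0,t=2,b0=0
L=5*4+2=22  i=0*2+0=0

22,0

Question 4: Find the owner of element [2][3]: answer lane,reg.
c=3→G=3  r=2→rhi=0,T=1,p=0
L=3*4+1=13  i=0*2+0=0

13,0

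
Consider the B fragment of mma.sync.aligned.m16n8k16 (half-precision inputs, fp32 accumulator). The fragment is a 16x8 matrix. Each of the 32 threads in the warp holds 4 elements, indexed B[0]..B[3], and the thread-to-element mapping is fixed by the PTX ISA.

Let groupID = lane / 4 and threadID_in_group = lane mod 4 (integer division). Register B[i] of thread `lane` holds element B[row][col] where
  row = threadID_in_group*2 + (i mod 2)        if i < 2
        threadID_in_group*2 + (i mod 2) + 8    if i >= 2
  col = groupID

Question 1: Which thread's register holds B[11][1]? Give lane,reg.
5,3

c:1=>grp=1  r:11=>rB=1,tig=1,lo=1
L=1*4+1=5  i=1*2+1=3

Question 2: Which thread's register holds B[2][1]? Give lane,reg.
5,0

c:1=>grp=1  r:2=>rB=0,tig=1,lo=0
L=1*4+1=5  i=0*2+0=0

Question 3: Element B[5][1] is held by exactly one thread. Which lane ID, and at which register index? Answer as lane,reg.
c=1->g=1  r=5->rb=0,t=2,b0=1
L=1*4+2=6  i=0*2+1=1

6,1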